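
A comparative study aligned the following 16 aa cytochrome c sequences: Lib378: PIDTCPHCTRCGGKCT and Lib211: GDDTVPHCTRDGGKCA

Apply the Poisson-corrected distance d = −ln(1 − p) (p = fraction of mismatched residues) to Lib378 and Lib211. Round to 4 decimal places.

0.3747

Differing sites — 1:P/G; 2:I/D; 5:C/V; 11:C/D; 16:T/A.
p = 5/16 = 0.312500.
d = −ln(1 − 0.312500) = −ln(0.687500) = 0.3747.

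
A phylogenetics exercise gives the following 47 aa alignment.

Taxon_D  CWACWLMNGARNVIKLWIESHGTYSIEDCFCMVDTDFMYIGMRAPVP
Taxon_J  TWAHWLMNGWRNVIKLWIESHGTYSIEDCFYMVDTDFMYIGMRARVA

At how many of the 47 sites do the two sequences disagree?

Mismatches occur at site 1 (C/T), site 4 (C/H), site 10 (A/W), site 31 (C/Y), site 45 (P/R), site 47 (P/A).
That gives 6 mismatches out of 47 aligned sites, so the Hamming distance is 6.

6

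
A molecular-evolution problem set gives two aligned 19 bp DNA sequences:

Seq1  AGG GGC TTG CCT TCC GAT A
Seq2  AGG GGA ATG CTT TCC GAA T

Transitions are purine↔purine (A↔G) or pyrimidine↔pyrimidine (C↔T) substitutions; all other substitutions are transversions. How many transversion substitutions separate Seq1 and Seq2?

The sequences differ at positions 6 (C/A, transversion), 7 (T/A, transversion), 11 (C/T, transition), 18 (T/A, transversion), 19 (A/T, transversion).
Of the 5 differences, 1 transition and 4 transversions, so the answer is 4.

4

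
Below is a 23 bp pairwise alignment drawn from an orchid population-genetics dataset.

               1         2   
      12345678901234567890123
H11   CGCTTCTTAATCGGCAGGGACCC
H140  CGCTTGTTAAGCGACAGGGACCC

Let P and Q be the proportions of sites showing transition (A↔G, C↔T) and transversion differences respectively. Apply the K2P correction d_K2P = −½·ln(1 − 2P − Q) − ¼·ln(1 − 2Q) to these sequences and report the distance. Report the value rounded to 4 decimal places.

0.1433

Differing sites — 6:C/G (Tv); 11:T/G (Tv); 14:G/A (Ti).
Of the 3 differences, 1 transition and 2 transversions over 23 sites: P = 1/23 = 0.043478, Q = 2/23 = 0.086957.
d = −0.5·ln(0.826087) − 0.25·ln(0.826086) = −0.5·(-0.191055) − 0.25·(-0.191056) = 0.1433.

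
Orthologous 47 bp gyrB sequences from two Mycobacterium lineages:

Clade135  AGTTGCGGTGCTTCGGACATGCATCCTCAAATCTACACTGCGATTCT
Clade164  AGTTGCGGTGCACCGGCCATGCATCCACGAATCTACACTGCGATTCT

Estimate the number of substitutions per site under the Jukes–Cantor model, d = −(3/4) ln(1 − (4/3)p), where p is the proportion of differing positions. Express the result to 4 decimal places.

0.1147

Differing sites — 12:T/A; 13:T/C; 17:A/C; 27:T/A; 29:A/G.
p = 5/47 = 0.106383.
d = −0.75 · ln(1 − (4/3)·0.106383) = −0.75 · ln(0.858156) = −0.75 · (-0.152969) = 0.1147.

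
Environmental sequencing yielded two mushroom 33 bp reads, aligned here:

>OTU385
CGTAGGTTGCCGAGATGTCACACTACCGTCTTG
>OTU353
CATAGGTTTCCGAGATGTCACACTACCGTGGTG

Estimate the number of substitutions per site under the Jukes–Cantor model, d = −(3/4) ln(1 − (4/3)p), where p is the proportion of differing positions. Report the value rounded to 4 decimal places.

0.1322

Differing sites — 2:G/A; 9:G/T; 30:C/G; 31:T/G.
p = 4/33 = 0.121212.
d = −0.75 · ln(1 − (4/3)·0.121212) = −0.75 · ln(0.838384) = −0.75 · (-0.176279) = 0.1322.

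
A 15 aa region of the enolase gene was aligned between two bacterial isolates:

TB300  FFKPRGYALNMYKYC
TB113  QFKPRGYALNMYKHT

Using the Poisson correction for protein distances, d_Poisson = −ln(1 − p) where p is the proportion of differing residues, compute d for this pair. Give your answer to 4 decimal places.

Mismatches occur at site 1 (F→Q), site 14 (Y→H), site 15 (C→T).
p = 3/15 = 0.200000.
d = −ln(1 − 0.200000) = −ln(0.800000) = 0.2231.

0.2231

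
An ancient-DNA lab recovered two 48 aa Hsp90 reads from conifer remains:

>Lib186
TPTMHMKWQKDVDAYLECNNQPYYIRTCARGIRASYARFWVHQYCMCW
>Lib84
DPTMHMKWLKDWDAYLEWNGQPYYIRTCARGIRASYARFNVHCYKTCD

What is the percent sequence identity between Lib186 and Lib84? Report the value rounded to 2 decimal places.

The sequences differ at positions 1 (T/D), 9 (Q/L), 12 (V/W), 18 (C/W), 20 (N/G), 40 (W/N), 43 (Q/C), 45 (C/K), 46 (M/T), 48 (W/D).
38 of the 48 sites match, so the percent identity is 38/48 × 100 = 79.17%.

79.17%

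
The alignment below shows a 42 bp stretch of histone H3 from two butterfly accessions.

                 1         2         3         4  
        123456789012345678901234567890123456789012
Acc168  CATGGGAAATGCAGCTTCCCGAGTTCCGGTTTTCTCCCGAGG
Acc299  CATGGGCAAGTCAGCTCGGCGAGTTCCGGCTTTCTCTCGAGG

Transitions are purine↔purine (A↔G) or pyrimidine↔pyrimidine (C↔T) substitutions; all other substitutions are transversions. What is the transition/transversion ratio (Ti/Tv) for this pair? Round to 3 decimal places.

0.600

The sequences differ at positions 7 (A/C, transversion), 10 (T/G, transversion), 11 (G/T, transversion), 17 (T/C, transition), 18 (C/G, transversion), 19 (C/G, transversion), 30 (T/C, transition), 37 (C/T, transition).
Of the 8 differences, 3 transitions and 5 transversions, so Ti/Tv = 3/5 = 0.600.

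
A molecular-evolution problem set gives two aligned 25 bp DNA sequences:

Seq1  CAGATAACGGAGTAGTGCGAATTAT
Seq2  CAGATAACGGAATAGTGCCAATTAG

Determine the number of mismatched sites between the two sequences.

Differing sites — 12:G/A; 19:G/C; 25:T/G.
That gives 3 mismatches out of 25 aligned sites, so the Hamming distance is 3.

3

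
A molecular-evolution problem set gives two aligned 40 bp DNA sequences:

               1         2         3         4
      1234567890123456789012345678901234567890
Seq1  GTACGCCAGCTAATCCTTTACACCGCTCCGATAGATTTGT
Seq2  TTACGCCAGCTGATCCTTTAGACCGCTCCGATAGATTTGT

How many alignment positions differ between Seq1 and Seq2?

3

The sequences differ at positions 1 (G/T), 12 (A/G), 21 (C/G).
That gives 3 mismatches out of 40 aligned sites, so the Hamming distance is 3.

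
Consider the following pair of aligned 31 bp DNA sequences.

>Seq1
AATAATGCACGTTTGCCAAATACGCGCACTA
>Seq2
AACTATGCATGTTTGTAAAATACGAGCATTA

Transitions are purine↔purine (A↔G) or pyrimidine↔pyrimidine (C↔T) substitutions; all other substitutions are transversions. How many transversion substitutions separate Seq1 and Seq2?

Differing sites — 3:T/C (Ti); 4:A/T (Tv); 10:C/T (Ti); 16:C/T (Ti); 17:C/A (Tv); 25:C/A (Tv); 29:C/T (Ti).
Of the 7 differences, 4 transitions and 3 transversions, so the answer is 3.

3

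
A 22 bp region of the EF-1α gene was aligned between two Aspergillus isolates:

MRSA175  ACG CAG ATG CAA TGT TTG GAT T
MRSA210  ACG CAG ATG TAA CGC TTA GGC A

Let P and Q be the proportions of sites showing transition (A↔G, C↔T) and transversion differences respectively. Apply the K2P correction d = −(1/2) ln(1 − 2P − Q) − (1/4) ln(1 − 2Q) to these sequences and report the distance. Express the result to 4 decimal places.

0.4707

The sequences differ at positions 10 (C/T, transition), 13 (T/C, transition), 15 (T/C, transition), 18 (G/A, transition), 20 (A/G, transition), 21 (T/C, transition), 22 (T/A, transversion).
Of the 7 differences, 6 transitions and 1 transversion over 22 sites: P = 6/22 = 0.272727, Q = 1/22 = 0.045455.
d = −0.5·ln(0.409091) − 0.25·ln(0.909090) = −0.5·(-0.893818) − 0.25·(-0.095311) = 0.4707.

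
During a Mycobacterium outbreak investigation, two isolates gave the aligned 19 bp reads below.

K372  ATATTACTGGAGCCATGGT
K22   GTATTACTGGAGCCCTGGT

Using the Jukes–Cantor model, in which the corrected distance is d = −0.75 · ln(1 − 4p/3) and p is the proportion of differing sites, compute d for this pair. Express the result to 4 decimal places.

0.1134

The sequences differ at positions 1 (A/G), 15 (A/C).
p = 2/19 = 0.105263.
d = −0.75 · ln(1 − (4/3)·0.105263) = −0.75 · ln(0.859649) = −0.75 · (-0.151231) = 0.1134.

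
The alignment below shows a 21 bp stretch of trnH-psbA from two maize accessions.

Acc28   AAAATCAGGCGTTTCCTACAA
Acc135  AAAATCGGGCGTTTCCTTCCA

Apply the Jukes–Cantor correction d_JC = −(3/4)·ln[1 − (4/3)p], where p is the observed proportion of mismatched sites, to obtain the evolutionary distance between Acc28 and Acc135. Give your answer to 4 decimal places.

Differing sites — 7:A/G; 18:A/T; 20:A/C.
p = 3/21 = 0.142857.
d = −0.75 · ln(1 − (4/3)·0.142857) = −0.75 · ln(0.809524) = −0.75 · (-0.211309) = 0.1585.

0.1585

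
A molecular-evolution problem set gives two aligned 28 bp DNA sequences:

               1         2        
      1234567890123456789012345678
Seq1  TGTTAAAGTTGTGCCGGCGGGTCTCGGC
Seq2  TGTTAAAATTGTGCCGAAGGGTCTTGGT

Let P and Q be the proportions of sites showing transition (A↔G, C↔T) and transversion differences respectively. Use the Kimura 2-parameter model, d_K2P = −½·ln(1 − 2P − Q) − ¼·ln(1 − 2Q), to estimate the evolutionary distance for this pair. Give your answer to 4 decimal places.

The sequences differ at positions 8 (G/A, transition), 17 (G/A, transition), 18 (C/A, transversion), 25 (C/T, transition), 28 (C/T, transition).
Of the 5 differences, 4 transitions and 1 transversion over 28 sites: P = 4/28 = 0.142857, Q = 1/28 = 0.035714.
d = −0.5·ln(0.678572) − 0.25·ln(0.928572) = −0.5·(-0.387765) − 0.25·(-0.074107) = 0.2124.

0.2124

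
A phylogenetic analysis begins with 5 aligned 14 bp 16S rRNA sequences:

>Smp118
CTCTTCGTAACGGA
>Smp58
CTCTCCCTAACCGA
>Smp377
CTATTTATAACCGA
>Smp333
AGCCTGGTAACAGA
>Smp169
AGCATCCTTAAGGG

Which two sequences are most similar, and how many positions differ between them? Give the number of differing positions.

Pairwise Hamming distances:
  Smp118 vs Smp58: 3
  Smp118 vs Smp377: 4
  Smp118 vs Smp333: 5
  Smp118 vs Smp169: 7
  Smp58 vs Smp377: 4
  Smp58 vs Smp333: 7
  Smp58 vs Smp169: 8
  Smp377 vs Smp333: 7
  Smp377 vs Smp169: 10
  Smp333 vs Smp169: 7
The smallest is 3, between Smp118 and Smp58.

3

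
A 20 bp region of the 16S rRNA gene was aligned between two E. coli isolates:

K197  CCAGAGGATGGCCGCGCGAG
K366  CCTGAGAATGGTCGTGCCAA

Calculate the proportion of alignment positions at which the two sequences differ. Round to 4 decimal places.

Mismatches occur at site 3 (A→T), site 7 (G→A), site 12 (C→T), site 15 (C→T), site 18 (G→C), site 20 (G→A).
There are 6 differences over 20 sites, so p = 6/20 = 0.3000.

0.3000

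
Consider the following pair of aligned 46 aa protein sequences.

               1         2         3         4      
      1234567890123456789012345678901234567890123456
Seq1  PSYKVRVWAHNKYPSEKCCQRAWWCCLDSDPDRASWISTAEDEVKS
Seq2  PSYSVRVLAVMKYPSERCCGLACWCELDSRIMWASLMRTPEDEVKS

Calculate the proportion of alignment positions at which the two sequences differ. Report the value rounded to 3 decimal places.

0.370

Differing sites — 4:K/S; 8:W/L; 10:H/V; 11:N/M; 17:K/R; 20:Q/G; 21:R/L; 23:W/C; 26:C/E; 30:D/R; 31:P/I; 32:D/M; 33:R/W; 36:W/L; 37:I/M; 38:S/R; 40:A/P.
There are 17 differences over 46 sites, so p = 17/46 = 0.370.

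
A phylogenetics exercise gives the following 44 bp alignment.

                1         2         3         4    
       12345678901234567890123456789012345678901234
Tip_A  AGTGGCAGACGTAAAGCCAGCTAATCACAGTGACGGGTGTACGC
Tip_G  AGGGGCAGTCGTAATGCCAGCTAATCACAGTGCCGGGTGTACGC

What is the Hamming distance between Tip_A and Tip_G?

4

Differing sites — 3:T/G; 9:A/T; 15:A/T; 33:A/C.
That gives 4 mismatches out of 44 aligned sites, so the Hamming distance is 4.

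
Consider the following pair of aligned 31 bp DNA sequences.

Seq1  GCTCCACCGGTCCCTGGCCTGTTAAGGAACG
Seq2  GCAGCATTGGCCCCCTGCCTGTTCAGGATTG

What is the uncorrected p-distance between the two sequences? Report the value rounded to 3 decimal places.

Mismatches occur at site 3 (T→A), site 4 (C→G), site 7 (C→T), site 8 (C→T), site 11 (T→C), site 15 (T→C), site 16 (G→T), site 24 (A→C), site 29 (A→T), site 30 (C→T).
There are 10 differences over 31 sites, so p = 10/31 = 0.323.

0.323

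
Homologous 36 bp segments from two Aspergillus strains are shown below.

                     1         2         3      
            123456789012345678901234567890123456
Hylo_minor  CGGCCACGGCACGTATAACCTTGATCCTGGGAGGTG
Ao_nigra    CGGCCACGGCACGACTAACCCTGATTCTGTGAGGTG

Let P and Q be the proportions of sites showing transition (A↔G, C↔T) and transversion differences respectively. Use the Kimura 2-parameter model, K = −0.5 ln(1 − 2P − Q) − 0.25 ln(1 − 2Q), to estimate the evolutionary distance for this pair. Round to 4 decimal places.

Differing sites — 14:T/A (Tv); 15:A/C (Tv); 21:T/C (Ti); 26:C/T (Ti); 30:G/T (Tv).
Of the 5 differences, 2 transitions and 3 transversions over 36 sites: P = 2/36 = 0.055556, Q = 3/36 = 0.083333.
d = −0.5·ln(0.805555) − 0.25·ln(0.833334) = −0.5·(-0.216224) − 0.25·(-0.182321) = 0.1537.

0.1537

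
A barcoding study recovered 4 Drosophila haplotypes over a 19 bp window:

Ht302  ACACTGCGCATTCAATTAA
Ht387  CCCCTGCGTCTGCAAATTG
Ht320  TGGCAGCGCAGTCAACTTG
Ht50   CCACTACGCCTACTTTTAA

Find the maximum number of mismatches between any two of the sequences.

13

Pairwise Hamming distances:
  Ht302 vs Ht387: 8
  Ht302 vs Ht320: 8
  Ht302 vs Ht50: 6
  Ht387 vs Ht320: 9
  Ht387 vs Ht50: 9
  Ht320 vs Ht50: 13
The largest is 13, between Ht320 and Ht50.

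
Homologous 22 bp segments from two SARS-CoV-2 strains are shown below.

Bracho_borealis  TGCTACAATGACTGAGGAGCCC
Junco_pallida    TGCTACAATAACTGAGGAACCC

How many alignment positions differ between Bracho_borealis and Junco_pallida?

Mismatches occur at site 10 (G/A), site 19 (G/A).
That gives 2 mismatches out of 22 aligned sites, so the Hamming distance is 2.

2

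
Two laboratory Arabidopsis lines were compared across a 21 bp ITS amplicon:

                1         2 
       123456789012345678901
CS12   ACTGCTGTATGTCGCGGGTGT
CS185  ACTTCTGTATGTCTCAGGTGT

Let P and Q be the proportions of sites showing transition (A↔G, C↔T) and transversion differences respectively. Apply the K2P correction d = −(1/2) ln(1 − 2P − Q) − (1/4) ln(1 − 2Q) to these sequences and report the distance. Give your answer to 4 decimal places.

The sequences differ at positions 4 (G/T, transversion), 14 (G/T, transversion), 16 (G/A, transition).
Of the 3 differences, 1 transition and 2 transversions over 21 sites: P = 1/21 = 0.047619, Q = 2/21 = 0.095238.
d = −0.5·ln(0.809524) − 0.25·ln(0.809524) = −0.5·(-0.211309) − 0.25·(-0.211309) = 0.1585.

0.1585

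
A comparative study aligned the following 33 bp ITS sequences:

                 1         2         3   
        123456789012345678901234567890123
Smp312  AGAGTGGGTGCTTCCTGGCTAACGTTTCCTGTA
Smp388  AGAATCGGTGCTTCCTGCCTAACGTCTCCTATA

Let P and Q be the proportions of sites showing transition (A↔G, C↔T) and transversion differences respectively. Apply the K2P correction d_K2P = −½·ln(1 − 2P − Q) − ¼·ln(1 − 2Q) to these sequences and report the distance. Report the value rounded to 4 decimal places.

Differing sites — 4:G/A (Ti); 6:G/C (Tv); 18:G/C (Tv); 26:T/C (Ti); 31:G/A (Ti).
Of the 5 differences, 3 transitions and 2 transversions over 33 sites: P = 3/33 = 0.090909, Q = 2/33 = 0.060606.
d = −0.5·ln(0.757576) − 0.25·ln(0.878788) = −0.5·(-0.277631) − 0.25·(-0.129212) = 0.1711.

0.1711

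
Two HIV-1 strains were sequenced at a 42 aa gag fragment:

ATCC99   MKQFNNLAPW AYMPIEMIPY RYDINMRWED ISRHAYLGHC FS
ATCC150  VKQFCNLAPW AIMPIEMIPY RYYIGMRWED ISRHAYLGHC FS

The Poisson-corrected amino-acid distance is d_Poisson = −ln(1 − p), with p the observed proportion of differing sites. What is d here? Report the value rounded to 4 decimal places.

The sequences differ at positions 1 (M/V), 5 (N/C), 12 (Y/I), 23 (D/Y), 25 (N/G).
p = 5/42 = 0.119048.
d = −ln(1 − 0.119048) = −ln(0.880952) = 0.1268.

0.1268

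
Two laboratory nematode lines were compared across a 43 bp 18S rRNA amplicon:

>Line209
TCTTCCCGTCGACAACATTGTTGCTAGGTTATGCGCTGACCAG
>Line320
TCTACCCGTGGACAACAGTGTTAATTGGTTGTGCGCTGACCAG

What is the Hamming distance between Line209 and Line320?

7

The sequences differ at positions 4 (T/A), 10 (C/G), 18 (T/G), 23 (G/A), 24 (C/A), 26 (A/T), 31 (A/G).
That gives 7 mismatches out of 43 aligned sites, so the Hamming distance is 7.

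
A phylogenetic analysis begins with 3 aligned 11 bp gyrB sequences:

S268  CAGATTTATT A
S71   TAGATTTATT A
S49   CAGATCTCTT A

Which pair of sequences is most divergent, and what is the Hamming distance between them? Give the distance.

Pairwise Hamming distances:
  S268 vs S71: 1
  S268 vs S49: 2
  S71 vs S49: 3
The largest is 3, between S71 and S49.

3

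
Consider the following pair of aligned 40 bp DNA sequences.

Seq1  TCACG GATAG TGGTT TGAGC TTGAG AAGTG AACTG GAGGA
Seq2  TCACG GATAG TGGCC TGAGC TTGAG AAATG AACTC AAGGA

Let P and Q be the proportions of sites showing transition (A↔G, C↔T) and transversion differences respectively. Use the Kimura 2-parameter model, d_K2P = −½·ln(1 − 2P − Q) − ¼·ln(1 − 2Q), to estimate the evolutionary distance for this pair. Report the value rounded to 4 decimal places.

0.1403

Mismatches occur at site 14 (T→C, transition), site 15 (T→C, transition), site 28 (G→A, transition), site 35 (G→C, transversion), site 36 (G→A, transition).
Of the 5 differences, 4 transitions and 1 transversion over 40 sites: P = 4/40 = 0.100000, Q = 1/40 = 0.025000.
d = −0.5·ln(0.775000) − 0.25·ln(0.950000) = −0.5·(-0.254892) − 0.25·(-0.051293) = 0.1403.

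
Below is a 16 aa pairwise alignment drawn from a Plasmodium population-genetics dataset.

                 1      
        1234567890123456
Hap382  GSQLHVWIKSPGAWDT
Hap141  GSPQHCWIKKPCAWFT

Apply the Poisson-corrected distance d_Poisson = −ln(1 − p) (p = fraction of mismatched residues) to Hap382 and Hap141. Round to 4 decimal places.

The sequences differ at positions 3 (Q/P), 4 (L/Q), 6 (V/C), 10 (S/K), 12 (G/C), 15 (D/F).
p = 6/16 = 0.375000.
d = −ln(1 − 0.375000) = −ln(0.625000) = 0.4700.

0.4700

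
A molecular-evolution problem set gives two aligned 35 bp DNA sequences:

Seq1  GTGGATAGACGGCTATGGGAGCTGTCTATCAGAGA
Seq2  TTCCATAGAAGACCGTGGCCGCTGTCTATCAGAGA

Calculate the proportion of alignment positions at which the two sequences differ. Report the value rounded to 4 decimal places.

The sequences differ at positions 1 (G/T), 3 (G/C), 4 (G/C), 10 (C/A), 12 (G/A), 14 (T/C), 15 (A/G), 19 (G/C), 20 (A/C).
There are 9 differences over 35 sites, so p = 9/35 = 0.2571.

0.2571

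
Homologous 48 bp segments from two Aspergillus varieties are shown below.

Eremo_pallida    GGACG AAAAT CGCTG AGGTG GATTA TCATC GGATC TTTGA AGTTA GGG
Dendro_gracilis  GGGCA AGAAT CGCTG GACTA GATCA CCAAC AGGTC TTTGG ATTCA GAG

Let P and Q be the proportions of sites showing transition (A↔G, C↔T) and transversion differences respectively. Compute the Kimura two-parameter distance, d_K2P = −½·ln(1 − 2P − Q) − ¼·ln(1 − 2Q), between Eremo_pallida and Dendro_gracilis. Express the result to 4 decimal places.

Differing sites — 3:A/G (Ti); 5:G/A (Ti); 7:A/G (Ti); 16:A/G (Ti); 17:G/A (Ti); 18:G/C (Tv); 20:G/A (Ti); 24:T/C (Ti); 26:T/C (Ti); 29:T/A (Tv); 31:G/A (Ti); 33:A/G (Ti); 40:A/G (Ti); 42:G/T (Tv); 44:T/C (Ti); 47:G/A (Ti).
Of the 16 differences, 13 transitions and 3 transversions over 48 sites: P = 13/48 = 0.270833, Q = 3/48 = 0.062500.
d = −0.5·ln(0.395834) − 0.25·ln(0.875000) = −0.5·(-0.926760) − 0.25·(-0.133531) = 0.4968.

0.4968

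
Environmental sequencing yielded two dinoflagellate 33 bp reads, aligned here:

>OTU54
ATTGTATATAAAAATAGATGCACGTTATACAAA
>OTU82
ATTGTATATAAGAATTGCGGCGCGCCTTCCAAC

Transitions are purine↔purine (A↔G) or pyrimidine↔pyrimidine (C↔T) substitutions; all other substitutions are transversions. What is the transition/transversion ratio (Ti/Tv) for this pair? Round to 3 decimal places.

0.667

Mismatches occur at site 12 (A/G, transition), site 16 (A/T, transversion), site 18 (A/C, transversion), site 19 (T/G, transversion), site 22 (A/G, transition), site 25 (T/C, transition), site 26 (T/C, transition), site 27 (A/T, transversion), site 29 (A/C, transversion), site 33 (A/C, transversion).
Of the 10 differences, 4 transitions and 6 transversions, so Ti/Tv = 4/6 = 0.667.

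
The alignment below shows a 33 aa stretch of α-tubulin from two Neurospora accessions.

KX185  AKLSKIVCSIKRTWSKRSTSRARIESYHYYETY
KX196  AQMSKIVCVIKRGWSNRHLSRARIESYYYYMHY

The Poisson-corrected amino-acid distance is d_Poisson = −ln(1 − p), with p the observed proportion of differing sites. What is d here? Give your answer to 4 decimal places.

Differing sites — 2:K/Q; 3:L/M; 9:S/V; 13:T/G; 16:K/N; 18:S/H; 19:T/L; 28:H/Y; 31:E/M; 32:T/H.
p = 10/33 = 0.303030.
d = −ln(1 − 0.303030) = −ln(0.696970) = 0.3610.

0.3610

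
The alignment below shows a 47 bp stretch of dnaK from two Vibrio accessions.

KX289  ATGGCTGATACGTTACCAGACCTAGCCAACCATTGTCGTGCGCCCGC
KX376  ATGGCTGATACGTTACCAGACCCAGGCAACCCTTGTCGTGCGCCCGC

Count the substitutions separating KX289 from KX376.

3

Differing sites — 23:T/C; 26:C/G; 32:A/C.
That gives 3 mismatches out of 47 aligned sites, so the Hamming distance is 3.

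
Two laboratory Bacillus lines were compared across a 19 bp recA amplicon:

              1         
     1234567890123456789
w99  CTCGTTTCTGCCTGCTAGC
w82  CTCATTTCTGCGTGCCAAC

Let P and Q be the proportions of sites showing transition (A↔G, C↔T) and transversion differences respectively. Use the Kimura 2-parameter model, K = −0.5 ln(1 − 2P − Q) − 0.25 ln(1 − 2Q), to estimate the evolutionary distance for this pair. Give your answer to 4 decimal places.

0.2576

Mismatches occur at site 4 (G/A, transition), site 12 (C/G, transversion), site 16 (T/C, transition), site 18 (G/A, transition).
Of the 4 differences, 3 transitions and 1 transversion over 19 sites: P = 3/19 = 0.157895, Q = 1/19 = 0.052632.
d = −0.5·ln(0.631578) − 0.25·ln(0.894736) = −0.5·(-0.459534) − 0.25·(-0.111227) = 0.2576.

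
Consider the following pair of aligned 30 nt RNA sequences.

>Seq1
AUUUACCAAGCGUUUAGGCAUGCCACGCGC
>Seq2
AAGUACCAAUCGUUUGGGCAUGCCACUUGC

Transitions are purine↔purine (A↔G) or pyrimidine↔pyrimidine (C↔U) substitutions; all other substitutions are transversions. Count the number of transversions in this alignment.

4

Differing sites — 2:U/A (Tv); 3:U/G (Tv); 10:G/U (Tv); 16:A/G (Ti); 27:G/U (Tv); 28:C/U (Ti).
Of the 6 differences, 2 transitions and 4 transversions, so the answer is 4.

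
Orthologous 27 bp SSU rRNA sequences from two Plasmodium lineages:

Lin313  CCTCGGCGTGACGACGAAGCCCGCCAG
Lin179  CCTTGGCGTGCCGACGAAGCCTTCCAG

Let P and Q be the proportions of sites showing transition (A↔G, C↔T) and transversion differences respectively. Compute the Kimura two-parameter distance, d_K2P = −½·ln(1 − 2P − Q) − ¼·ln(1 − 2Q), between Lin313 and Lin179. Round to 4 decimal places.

0.1657

Differing sites — 4:C/T (Ti); 11:A/C (Tv); 22:C/T (Ti); 23:G/T (Tv).
Of the 4 differences, 2 transitions and 2 transversions over 27 sites: P = 2/27 = 0.074074, Q = 2/27 = 0.074074.
d = −0.5·ln(0.777778) − 0.25·ln(0.851852) = −0.5·(-0.251314) − 0.25·(-0.160342) = 0.1657.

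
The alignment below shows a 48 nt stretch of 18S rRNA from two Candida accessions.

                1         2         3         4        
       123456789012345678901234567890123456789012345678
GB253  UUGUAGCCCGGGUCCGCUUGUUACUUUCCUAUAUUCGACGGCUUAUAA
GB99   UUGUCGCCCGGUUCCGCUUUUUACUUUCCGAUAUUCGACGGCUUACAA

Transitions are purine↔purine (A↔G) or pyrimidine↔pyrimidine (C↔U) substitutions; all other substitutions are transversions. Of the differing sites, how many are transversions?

Differing sites — 5:A/C (Tv); 12:G/U (Tv); 20:G/U (Tv); 30:U/G (Tv); 46:U/C (Ti).
Of the 5 differences, 1 transition and 4 transversions, so the answer is 4.

4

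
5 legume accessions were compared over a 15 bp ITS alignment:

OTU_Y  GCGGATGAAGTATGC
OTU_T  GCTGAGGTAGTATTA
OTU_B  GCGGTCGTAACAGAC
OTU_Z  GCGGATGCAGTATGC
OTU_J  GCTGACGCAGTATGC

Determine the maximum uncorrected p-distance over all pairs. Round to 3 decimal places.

Pairwise Hamming distances:
  OTU_Y vs OTU_T: 5
  OTU_Y vs OTU_B: 7
  OTU_Y vs OTU_Z: 1
  OTU_Y vs OTU_J: 3
  OTU_T vs OTU_B: 8
  OTU_T vs OTU_Z: 5
  OTU_T vs OTU_J: 4
  OTU_B vs OTU_Z: 7
  OTU_B vs OTU_J: 7
  OTU_Z vs OTU_J: 2
The largest is 8 mismatches, between OTU_T and OTU_B; p = 8/15 = 0.533.

0.533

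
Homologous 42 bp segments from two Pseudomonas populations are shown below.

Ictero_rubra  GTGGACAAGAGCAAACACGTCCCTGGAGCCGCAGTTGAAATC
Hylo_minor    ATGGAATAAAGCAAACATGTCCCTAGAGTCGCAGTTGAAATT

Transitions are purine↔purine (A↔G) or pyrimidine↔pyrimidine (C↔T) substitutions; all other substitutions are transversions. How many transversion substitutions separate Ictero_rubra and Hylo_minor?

2

Mismatches occur at site 1 (G→A, transition), site 6 (C→A, transversion), site 7 (A→T, transversion), site 9 (G→A, transition), site 18 (C→T, transition), site 25 (G→A, transition), site 29 (C→T, transition), site 42 (C→T, transition).
Of the 8 differences, 6 transitions and 2 transversions, so the answer is 2.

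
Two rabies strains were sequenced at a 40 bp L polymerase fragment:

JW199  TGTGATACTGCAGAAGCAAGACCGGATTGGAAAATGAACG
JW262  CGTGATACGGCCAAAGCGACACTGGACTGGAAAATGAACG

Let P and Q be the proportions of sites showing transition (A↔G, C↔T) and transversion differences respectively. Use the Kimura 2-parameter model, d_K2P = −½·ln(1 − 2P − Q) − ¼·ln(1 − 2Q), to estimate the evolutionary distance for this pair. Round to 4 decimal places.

Mismatches occur at site 1 (T/C, transition), site 9 (T/G, transversion), site 12 (A/C, transversion), site 13 (G/A, transition), site 18 (A/G, transition), site 20 (G/C, transversion), site 23 (C/T, transition), site 27 (T/C, transition).
Of the 8 differences, 5 transitions and 3 transversions over 40 sites: P = 5/40 = 0.125000, Q = 3/40 = 0.075000.
d = −0.5·ln(0.675000) − 0.25·ln(0.850000) = −0.5·(-0.393043) − 0.25·(-0.162519) = 0.2372.

0.2372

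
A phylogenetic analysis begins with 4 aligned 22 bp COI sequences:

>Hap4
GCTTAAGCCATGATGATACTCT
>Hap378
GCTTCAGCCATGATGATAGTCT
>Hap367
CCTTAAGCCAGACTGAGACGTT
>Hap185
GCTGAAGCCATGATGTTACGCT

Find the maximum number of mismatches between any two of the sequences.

Pairwise Hamming distances:
  Hap4 vs Hap378: 2
  Hap4 vs Hap367: 7
  Hap4 vs Hap185: 3
  Hap378 vs Hap367: 9
  Hap378 vs Hap185: 5
  Hap367 vs Hap185: 8
The largest is 9, between Hap378 and Hap367.

9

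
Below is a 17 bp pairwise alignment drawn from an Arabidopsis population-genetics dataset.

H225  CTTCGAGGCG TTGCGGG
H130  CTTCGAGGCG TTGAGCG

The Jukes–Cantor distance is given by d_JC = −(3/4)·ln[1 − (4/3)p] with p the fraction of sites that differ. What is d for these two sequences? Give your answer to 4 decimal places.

0.1280

The sequences differ at positions 14 (C/A), 16 (G/C).
p = 2/17 = 0.117647.
d = −0.75 · ln(1 − (4/3)·0.117647) = −0.75 · ln(0.843137) = −0.75 · (-0.170626) = 0.1280.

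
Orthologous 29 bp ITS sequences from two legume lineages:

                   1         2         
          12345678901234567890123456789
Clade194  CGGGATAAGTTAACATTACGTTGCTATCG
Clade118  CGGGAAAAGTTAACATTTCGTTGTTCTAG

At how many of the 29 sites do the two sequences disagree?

Differing sites — 6:T/A; 18:A/T; 24:C/T; 26:A/C; 28:C/A.
That gives 5 mismatches out of 29 aligned sites, so the Hamming distance is 5.

5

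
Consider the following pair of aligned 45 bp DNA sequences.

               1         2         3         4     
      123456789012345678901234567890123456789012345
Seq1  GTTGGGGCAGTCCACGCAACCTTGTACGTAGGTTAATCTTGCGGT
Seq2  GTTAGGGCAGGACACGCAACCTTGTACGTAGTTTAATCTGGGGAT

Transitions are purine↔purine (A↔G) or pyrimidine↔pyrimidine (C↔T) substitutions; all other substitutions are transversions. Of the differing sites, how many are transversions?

5

The sequences differ at positions 4 (G/A, transition), 11 (T/G, transversion), 12 (C/A, transversion), 32 (G/T, transversion), 40 (T/G, transversion), 42 (C/G, transversion), 44 (G/A, transition).
Of the 7 differences, 2 transitions and 5 transversions, so the answer is 5.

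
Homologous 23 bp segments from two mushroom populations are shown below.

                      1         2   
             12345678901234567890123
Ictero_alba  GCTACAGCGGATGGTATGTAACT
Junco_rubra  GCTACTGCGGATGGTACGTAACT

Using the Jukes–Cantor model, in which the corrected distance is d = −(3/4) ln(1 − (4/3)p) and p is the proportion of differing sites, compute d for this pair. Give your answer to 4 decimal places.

Mismatches occur at site 6 (A↔T), site 17 (T↔C).
p = 2/23 = 0.086957.
d = −0.75 · ln(1 − (4/3)·0.086957) = −0.75 · ln(0.884057) = −0.75 · (-0.123234) = 0.0924.

0.0924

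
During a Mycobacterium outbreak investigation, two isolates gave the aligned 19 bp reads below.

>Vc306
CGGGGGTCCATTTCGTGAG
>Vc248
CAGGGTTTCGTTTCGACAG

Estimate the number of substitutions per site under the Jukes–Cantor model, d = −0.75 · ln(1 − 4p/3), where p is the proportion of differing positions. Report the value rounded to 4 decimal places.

0.4099

The sequences differ at positions 2 (G/A), 6 (G/T), 8 (C/T), 10 (A/G), 16 (T/A), 17 (G/C).
p = 6/19 = 0.315789.
d = −0.75 · ln(1 − (4/3)·0.315789) = −0.75 · ln(0.578948) = −0.75 · (-0.546543) = 0.4099.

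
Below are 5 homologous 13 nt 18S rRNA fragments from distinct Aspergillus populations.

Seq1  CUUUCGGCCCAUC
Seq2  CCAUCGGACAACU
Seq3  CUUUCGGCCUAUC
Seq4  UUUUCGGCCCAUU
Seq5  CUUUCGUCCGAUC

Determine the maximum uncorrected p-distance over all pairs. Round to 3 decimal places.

Pairwise Hamming distances:
  Seq1 vs Seq2: 6
  Seq1 vs Seq3: 1
  Seq1 vs Seq4: 2
  Seq1 vs Seq5: 2
  Seq2 vs Seq3: 6
  Seq2 vs Seq4: 6
  Seq2 vs Seq5: 7
  Seq3 vs Seq4: 3
  Seq3 vs Seq5: 2
  Seq4 vs Seq5: 4
The largest is 7 mismatches, between Seq2 and Seq5; p = 7/13 = 0.538.

0.538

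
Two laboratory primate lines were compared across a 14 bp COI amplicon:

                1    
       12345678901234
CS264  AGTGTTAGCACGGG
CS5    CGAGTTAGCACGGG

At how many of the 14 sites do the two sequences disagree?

Differing sites — 1:A/C; 3:T/A.
That gives 2 mismatches out of 14 aligned sites, so the Hamming distance is 2.

2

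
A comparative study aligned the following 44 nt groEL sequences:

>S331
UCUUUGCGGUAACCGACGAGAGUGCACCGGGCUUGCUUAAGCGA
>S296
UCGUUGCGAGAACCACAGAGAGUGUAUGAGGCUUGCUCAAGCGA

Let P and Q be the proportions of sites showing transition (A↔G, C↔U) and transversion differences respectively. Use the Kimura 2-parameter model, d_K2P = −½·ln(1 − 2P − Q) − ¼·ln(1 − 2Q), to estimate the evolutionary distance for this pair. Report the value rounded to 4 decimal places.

0.3086

Mismatches occur at site 3 (U→G, transversion), site 9 (G→A, transition), site 10 (U→G, transversion), site 15 (G→A, transition), site 16 (A→C, transversion), site 17 (C→A, transversion), site 25 (C→U, transition), site 27 (C→U, transition), site 28 (C→G, transversion), site 29 (G→A, transition), site 38 (U→C, transition).
Of the 11 differences, 6 transitions and 5 transversions over 44 sites: P = 6/44 = 0.136364, Q = 5/44 = 0.113636.
d = −0.5·ln(0.613636) − 0.25·ln(0.772728) = −0.5·(-0.488353) − 0.25·(-0.257828) = 0.3086.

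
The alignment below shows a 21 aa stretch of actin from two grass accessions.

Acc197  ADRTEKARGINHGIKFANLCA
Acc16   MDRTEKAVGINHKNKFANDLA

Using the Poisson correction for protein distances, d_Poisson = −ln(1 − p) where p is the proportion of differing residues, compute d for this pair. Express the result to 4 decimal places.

The sequences differ at positions 1 (A/M), 8 (R/V), 13 (G/K), 14 (I/N), 19 (L/D), 20 (C/L).
p = 6/21 = 0.285714.
d = −ln(1 − 0.285714) = −ln(0.714286) = 0.3365.

0.3365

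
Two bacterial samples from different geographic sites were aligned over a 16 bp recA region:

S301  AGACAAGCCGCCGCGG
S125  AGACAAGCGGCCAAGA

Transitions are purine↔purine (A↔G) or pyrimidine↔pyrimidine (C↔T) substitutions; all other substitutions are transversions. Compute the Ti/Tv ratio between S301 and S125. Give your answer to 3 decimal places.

1.000

Differing sites — 9:C/G (Tv); 13:G/A (Ti); 14:C/A (Tv); 16:G/A (Ti).
Of the 4 differences, 2 transitions and 2 transversions, so Ti/Tv = 2/2 = 1.000.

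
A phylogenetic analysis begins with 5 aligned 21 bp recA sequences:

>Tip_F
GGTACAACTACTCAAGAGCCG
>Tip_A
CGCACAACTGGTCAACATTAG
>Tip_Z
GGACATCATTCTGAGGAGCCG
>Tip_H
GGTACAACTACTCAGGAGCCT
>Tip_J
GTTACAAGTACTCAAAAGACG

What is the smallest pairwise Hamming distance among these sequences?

2

Pairwise Hamming distances:
  Tip_F vs Tip_A: 8
  Tip_F vs Tip_Z: 9
  Tip_F vs Tip_H: 2
  Tip_F vs Tip_J: 4
  Tip_A vs Tip_Z: 15
  Tip_A vs Tip_H: 10
  Tip_A vs Tip_J: 10
  Tip_Z vs Tip_H: 9
  Tip_Z vs Tip_J: 12
  Tip_H vs Tip_J: 6
The smallest is 2, between Tip_F and Tip_H.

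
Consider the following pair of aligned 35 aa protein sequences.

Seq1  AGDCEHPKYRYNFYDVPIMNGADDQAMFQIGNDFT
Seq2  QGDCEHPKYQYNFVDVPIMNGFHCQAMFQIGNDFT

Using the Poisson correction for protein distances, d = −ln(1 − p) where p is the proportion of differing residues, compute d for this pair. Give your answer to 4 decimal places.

Differing sites — 1:A/Q; 10:R/Q; 14:Y/V; 22:A/F; 23:D/H; 24:D/C.
p = 6/35 = 0.171429.
d = −ln(1 − 0.171429) = −ln(0.828571) = 0.1881.

0.1881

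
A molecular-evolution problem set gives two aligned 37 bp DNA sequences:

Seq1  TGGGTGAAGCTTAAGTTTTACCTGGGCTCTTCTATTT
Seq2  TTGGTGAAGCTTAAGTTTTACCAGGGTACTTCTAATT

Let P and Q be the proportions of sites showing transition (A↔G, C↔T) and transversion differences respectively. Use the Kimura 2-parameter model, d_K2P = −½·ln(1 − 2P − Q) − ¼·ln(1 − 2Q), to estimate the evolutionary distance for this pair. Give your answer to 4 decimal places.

0.1494

The sequences differ at positions 2 (G/T, transversion), 23 (T/A, transversion), 27 (C/T, transition), 28 (T/A, transversion), 35 (T/A, transversion).
Of the 5 differences, 1 transition and 4 transversions over 37 sites: P = 1/37 = 0.027027, Q = 4/37 = 0.108108.
d = −0.5·ln(0.837838) − 0.25·ln(0.783784) = −0.5·(-0.176931) − 0.25·(-0.243622) = 0.1494.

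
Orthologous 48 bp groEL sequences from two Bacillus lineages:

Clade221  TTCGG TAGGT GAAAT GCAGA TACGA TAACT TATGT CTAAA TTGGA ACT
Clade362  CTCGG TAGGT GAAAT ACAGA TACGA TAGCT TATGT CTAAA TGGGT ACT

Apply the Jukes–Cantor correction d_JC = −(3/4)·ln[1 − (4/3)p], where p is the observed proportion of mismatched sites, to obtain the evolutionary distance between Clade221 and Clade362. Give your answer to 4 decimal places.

0.1121

The sequences differ at positions 1 (T/C), 16 (G/A), 28 (A/G), 42 (T/G), 45 (A/T).
p = 5/48 = 0.104167.
d = −0.75 · ln(1 − (4/3)·0.104167) = −0.75 · ln(0.861111) = −0.75 · (-0.149532) = 0.1121.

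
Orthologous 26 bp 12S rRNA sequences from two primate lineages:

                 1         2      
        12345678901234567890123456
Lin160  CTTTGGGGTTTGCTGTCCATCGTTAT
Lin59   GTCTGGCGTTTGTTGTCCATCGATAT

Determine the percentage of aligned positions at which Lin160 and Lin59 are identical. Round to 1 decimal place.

80.8%

The sequences differ at positions 1 (C/G), 3 (T/C), 7 (G/C), 13 (C/T), 23 (T/A).
21 of the 26 sites match, so the percent identity is 21/26 × 100 = 80.8%.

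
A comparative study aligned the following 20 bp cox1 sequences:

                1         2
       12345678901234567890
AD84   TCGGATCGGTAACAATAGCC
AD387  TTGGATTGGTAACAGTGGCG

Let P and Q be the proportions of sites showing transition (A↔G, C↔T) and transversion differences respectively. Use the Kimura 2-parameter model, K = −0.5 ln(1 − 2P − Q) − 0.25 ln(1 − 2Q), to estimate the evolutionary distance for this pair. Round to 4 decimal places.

0.3253

Differing sites — 2:C/T (Ti); 7:C/T (Ti); 15:A/G (Ti); 17:A/G (Ti); 20:C/G (Tv).
Of the 5 differences, 4 transitions and 1 transversion over 20 sites: P = 4/20 = 0.200000, Q = 1/20 = 0.050000.
d = −0.5·ln(0.550000) − 0.25·ln(0.900000) = −0.5·(-0.597837) − 0.25·(-0.105361) = 0.3253.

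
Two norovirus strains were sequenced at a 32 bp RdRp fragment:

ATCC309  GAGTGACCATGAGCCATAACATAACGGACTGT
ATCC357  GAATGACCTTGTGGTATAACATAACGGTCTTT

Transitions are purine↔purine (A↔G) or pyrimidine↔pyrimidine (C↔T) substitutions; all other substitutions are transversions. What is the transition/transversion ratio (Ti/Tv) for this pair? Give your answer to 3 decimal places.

Differing sites — 3:G/A (Ti); 9:A/T (Tv); 12:A/T (Tv); 14:C/G (Tv); 15:C/T (Ti); 28:A/T (Tv); 31:G/T (Tv).
Of the 7 differences, 2 transitions and 5 transversions, so Ti/Tv = 2/5 = 0.400.

0.400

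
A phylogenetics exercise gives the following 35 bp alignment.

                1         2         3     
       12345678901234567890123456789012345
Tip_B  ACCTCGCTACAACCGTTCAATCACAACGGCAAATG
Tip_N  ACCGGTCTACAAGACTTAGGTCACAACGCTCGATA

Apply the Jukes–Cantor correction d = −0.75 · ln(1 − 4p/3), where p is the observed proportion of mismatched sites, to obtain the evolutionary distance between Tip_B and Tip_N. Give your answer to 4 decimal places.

0.5716

The sequences differ at positions 4 (T/G), 5 (C/G), 6 (G/T), 13 (C/G), 14 (C/A), 15 (G/C), 18 (C/A), 19 (A/G), 20 (A/G), 29 (G/C), 30 (C/T), 31 (A/C), 32 (A/G), 35 (G/A).
p = 14/35 = 0.400000.
d = −0.75 · ln(1 − (4/3)·0.400000) = −0.75 · ln(0.466667) = −0.75 · (-0.762139) = 0.5716.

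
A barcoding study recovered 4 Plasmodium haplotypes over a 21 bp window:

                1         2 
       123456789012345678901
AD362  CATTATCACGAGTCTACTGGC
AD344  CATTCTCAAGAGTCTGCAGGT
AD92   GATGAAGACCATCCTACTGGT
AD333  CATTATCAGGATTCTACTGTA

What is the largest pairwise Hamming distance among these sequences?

Pairwise Hamming distances:
  AD362 vs AD344: 5
  AD362 vs AD92: 8
  AD362 vs AD333: 4
  AD344 vs AD92: 11
  AD344 vs AD333: 7
  AD92 vs AD333: 9
The largest is 11, between AD344 and AD92.

11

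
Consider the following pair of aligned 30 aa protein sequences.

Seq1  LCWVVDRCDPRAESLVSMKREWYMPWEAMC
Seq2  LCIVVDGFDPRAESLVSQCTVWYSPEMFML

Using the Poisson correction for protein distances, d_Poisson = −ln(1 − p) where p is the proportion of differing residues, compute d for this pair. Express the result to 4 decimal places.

The sequences differ at positions 3 (W/I), 7 (R/G), 8 (C/F), 18 (M/Q), 19 (K/C), 20 (R/T), 21 (E/V), 24 (M/S), 26 (W/E), 27 (E/M), 28 (A/F), 30 (C/L).
p = 12/30 = 0.400000.
d = −ln(1 − 0.400000) = −ln(0.600000) = 0.5108.

0.5108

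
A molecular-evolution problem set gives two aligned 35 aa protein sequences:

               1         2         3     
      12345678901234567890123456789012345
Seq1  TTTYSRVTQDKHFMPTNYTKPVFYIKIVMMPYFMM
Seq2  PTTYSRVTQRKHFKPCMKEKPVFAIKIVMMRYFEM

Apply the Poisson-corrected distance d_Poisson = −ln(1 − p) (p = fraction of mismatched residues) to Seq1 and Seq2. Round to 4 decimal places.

Mismatches occur at site 1 (T↔P), site 10 (D↔R), site 14 (M↔K), site 16 (T↔C), site 17 (N↔M), site 18 (Y↔K), site 19 (T↔E), site 24 (Y↔A), site 31 (P↔R), site 34 (M↔E).
p = 10/35 = 0.285714.
d = −ln(1 − 0.285714) = −ln(0.714286) = 0.3365.

0.3365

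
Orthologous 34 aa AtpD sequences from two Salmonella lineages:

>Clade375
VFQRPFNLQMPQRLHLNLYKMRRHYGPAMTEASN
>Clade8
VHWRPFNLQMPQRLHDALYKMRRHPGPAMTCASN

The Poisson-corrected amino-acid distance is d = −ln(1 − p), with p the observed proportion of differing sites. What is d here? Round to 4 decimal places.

0.1942

The sequences differ at positions 2 (F/H), 3 (Q/W), 16 (L/D), 17 (N/A), 25 (Y/P), 31 (E/C).
p = 6/34 = 0.176471.
d = −ln(1 − 0.176471) = −ln(0.823529) = 0.1942.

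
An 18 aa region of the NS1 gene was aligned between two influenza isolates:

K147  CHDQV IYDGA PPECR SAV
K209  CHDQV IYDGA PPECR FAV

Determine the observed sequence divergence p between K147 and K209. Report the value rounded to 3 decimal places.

The sequences differ at position 16 (S/F).
There are 1 differences over 18 sites, so p = 1/18 = 0.056.

0.056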